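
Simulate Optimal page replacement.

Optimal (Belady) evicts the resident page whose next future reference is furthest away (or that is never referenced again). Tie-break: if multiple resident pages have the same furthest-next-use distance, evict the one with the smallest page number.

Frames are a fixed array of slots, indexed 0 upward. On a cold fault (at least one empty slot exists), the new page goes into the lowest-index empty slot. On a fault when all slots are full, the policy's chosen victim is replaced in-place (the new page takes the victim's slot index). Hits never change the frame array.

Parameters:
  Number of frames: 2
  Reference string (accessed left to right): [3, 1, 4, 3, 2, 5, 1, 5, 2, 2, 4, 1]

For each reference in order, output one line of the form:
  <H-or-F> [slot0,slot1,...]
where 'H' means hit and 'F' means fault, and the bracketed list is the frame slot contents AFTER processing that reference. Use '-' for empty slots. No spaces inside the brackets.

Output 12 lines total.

F [3,-]
F [3,1]
F [3,4]
H [3,4]
F [2,4]
F [2,5]
F [1,5]
H [1,5]
F [1,2]
H [1,2]
F [1,4]
H [1,4]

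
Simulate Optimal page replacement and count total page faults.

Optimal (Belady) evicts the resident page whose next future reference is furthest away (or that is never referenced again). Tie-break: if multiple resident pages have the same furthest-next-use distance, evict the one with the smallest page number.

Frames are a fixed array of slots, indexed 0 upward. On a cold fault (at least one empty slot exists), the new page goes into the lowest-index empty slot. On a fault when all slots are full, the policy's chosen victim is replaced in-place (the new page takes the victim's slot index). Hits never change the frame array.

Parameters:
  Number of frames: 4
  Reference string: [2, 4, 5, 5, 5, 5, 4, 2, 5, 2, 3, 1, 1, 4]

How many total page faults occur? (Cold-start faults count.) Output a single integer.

Answer: 5

Derivation:
Step 0: ref 2 → FAULT, frames=[2,-,-,-]
Step 1: ref 4 → FAULT, frames=[2,4,-,-]
Step 2: ref 5 → FAULT, frames=[2,4,5,-]
Step 3: ref 5 → HIT, frames=[2,4,5,-]
Step 4: ref 5 → HIT, frames=[2,4,5,-]
Step 5: ref 5 → HIT, frames=[2,4,5,-]
Step 6: ref 4 → HIT, frames=[2,4,5,-]
Step 7: ref 2 → HIT, frames=[2,4,5,-]
Step 8: ref 5 → HIT, frames=[2,4,5,-]
Step 9: ref 2 → HIT, frames=[2,4,5,-]
Step 10: ref 3 → FAULT, frames=[2,4,5,3]
Step 11: ref 1 → FAULT (evict 2), frames=[1,4,5,3]
Step 12: ref 1 → HIT, frames=[1,4,5,3]
Step 13: ref 4 → HIT, frames=[1,4,5,3]
Total faults: 5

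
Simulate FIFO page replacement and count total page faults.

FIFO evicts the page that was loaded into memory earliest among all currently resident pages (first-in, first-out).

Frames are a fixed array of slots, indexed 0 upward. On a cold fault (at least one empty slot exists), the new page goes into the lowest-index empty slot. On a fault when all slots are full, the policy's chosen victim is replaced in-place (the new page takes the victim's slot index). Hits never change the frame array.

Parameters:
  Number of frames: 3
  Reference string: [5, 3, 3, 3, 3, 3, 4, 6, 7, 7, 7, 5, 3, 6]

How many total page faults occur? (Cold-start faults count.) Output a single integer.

Step 0: ref 5 → FAULT, frames=[5,-,-]
Step 1: ref 3 → FAULT, frames=[5,3,-]
Step 2: ref 3 → HIT, frames=[5,3,-]
Step 3: ref 3 → HIT, frames=[5,3,-]
Step 4: ref 3 → HIT, frames=[5,3,-]
Step 5: ref 3 → HIT, frames=[5,3,-]
Step 6: ref 4 → FAULT, frames=[5,3,4]
Step 7: ref 6 → FAULT (evict 5), frames=[6,3,4]
Step 8: ref 7 → FAULT (evict 3), frames=[6,7,4]
Step 9: ref 7 → HIT, frames=[6,7,4]
Step 10: ref 7 → HIT, frames=[6,7,4]
Step 11: ref 5 → FAULT (evict 4), frames=[6,7,5]
Step 12: ref 3 → FAULT (evict 6), frames=[3,7,5]
Step 13: ref 6 → FAULT (evict 7), frames=[3,6,5]
Total faults: 8

Answer: 8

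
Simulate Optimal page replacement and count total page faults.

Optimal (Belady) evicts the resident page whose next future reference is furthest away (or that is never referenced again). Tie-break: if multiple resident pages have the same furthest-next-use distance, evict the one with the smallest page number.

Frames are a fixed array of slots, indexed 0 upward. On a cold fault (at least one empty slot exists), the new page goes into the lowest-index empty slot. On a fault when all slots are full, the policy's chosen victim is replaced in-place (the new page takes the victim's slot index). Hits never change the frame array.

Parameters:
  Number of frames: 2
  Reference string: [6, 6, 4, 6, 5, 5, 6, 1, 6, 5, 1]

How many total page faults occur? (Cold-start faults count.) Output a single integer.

Step 0: ref 6 → FAULT, frames=[6,-]
Step 1: ref 6 → HIT, frames=[6,-]
Step 2: ref 4 → FAULT, frames=[6,4]
Step 3: ref 6 → HIT, frames=[6,4]
Step 4: ref 5 → FAULT (evict 4), frames=[6,5]
Step 5: ref 5 → HIT, frames=[6,5]
Step 6: ref 6 → HIT, frames=[6,5]
Step 7: ref 1 → FAULT (evict 5), frames=[6,1]
Step 8: ref 6 → HIT, frames=[6,1]
Step 9: ref 5 → FAULT (evict 6), frames=[5,1]
Step 10: ref 1 → HIT, frames=[5,1]
Total faults: 5

Answer: 5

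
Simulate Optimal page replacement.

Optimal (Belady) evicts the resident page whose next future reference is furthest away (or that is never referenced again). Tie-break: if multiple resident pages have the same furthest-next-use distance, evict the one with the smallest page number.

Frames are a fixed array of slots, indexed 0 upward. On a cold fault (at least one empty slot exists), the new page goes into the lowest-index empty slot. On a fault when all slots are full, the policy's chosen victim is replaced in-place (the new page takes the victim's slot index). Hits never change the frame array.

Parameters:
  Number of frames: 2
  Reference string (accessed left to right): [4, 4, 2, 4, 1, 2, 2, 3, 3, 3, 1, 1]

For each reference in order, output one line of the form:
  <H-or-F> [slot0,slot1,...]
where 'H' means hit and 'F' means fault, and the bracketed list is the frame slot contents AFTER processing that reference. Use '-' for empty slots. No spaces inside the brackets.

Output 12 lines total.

F [4,-]
H [4,-]
F [4,2]
H [4,2]
F [1,2]
H [1,2]
H [1,2]
F [1,3]
H [1,3]
H [1,3]
H [1,3]
H [1,3]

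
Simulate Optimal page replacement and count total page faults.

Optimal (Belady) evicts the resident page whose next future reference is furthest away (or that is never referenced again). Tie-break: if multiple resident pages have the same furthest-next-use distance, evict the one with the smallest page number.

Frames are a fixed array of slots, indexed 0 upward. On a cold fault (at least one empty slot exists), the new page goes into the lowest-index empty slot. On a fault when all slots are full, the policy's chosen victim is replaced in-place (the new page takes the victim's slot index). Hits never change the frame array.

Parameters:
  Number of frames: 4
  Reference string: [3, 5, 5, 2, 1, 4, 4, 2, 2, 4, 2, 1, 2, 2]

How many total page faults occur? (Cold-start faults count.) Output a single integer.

Answer: 5

Derivation:
Step 0: ref 3 → FAULT, frames=[3,-,-,-]
Step 1: ref 5 → FAULT, frames=[3,5,-,-]
Step 2: ref 5 → HIT, frames=[3,5,-,-]
Step 3: ref 2 → FAULT, frames=[3,5,2,-]
Step 4: ref 1 → FAULT, frames=[3,5,2,1]
Step 5: ref 4 → FAULT (evict 3), frames=[4,5,2,1]
Step 6: ref 4 → HIT, frames=[4,5,2,1]
Step 7: ref 2 → HIT, frames=[4,5,2,1]
Step 8: ref 2 → HIT, frames=[4,5,2,1]
Step 9: ref 4 → HIT, frames=[4,5,2,1]
Step 10: ref 2 → HIT, frames=[4,5,2,1]
Step 11: ref 1 → HIT, frames=[4,5,2,1]
Step 12: ref 2 → HIT, frames=[4,5,2,1]
Step 13: ref 2 → HIT, frames=[4,5,2,1]
Total faults: 5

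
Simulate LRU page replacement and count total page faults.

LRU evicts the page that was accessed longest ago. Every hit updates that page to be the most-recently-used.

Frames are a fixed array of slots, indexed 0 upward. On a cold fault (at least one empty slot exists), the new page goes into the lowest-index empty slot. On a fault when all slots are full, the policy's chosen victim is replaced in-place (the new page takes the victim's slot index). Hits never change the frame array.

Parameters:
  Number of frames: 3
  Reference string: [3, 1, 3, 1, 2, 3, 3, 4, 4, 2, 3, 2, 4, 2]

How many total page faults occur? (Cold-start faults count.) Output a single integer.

Answer: 4

Derivation:
Step 0: ref 3 → FAULT, frames=[3,-,-]
Step 1: ref 1 → FAULT, frames=[3,1,-]
Step 2: ref 3 → HIT, frames=[3,1,-]
Step 3: ref 1 → HIT, frames=[3,1,-]
Step 4: ref 2 → FAULT, frames=[3,1,2]
Step 5: ref 3 → HIT, frames=[3,1,2]
Step 6: ref 3 → HIT, frames=[3,1,2]
Step 7: ref 4 → FAULT (evict 1), frames=[3,4,2]
Step 8: ref 4 → HIT, frames=[3,4,2]
Step 9: ref 2 → HIT, frames=[3,4,2]
Step 10: ref 3 → HIT, frames=[3,4,2]
Step 11: ref 2 → HIT, frames=[3,4,2]
Step 12: ref 4 → HIT, frames=[3,4,2]
Step 13: ref 2 → HIT, frames=[3,4,2]
Total faults: 4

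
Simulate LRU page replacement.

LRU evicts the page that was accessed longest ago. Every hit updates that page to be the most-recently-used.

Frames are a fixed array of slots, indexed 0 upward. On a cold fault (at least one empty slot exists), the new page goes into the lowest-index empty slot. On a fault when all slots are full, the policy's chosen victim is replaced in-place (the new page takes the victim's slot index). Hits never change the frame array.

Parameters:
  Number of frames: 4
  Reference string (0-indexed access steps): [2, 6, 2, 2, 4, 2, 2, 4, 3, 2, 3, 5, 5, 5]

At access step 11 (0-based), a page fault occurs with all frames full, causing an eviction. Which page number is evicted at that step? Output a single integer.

Answer: 6

Derivation:
Step 0: ref 2 -> FAULT, frames=[2,-,-,-]
Step 1: ref 6 -> FAULT, frames=[2,6,-,-]
Step 2: ref 2 -> HIT, frames=[2,6,-,-]
Step 3: ref 2 -> HIT, frames=[2,6,-,-]
Step 4: ref 4 -> FAULT, frames=[2,6,4,-]
Step 5: ref 2 -> HIT, frames=[2,6,4,-]
Step 6: ref 2 -> HIT, frames=[2,6,4,-]
Step 7: ref 4 -> HIT, frames=[2,6,4,-]
Step 8: ref 3 -> FAULT, frames=[2,6,4,3]
Step 9: ref 2 -> HIT, frames=[2,6,4,3]
Step 10: ref 3 -> HIT, frames=[2,6,4,3]
Step 11: ref 5 -> FAULT, evict 6, frames=[2,5,4,3]
At step 11: evicted page 6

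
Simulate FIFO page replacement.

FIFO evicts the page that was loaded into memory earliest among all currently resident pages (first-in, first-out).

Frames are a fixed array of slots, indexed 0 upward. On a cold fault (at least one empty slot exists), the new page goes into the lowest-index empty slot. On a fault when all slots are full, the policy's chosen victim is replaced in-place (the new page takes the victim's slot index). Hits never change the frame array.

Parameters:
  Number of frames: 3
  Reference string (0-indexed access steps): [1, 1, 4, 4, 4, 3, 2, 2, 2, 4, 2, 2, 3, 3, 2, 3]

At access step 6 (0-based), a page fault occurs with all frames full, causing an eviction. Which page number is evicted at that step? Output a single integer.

Step 0: ref 1 -> FAULT, frames=[1,-,-]
Step 1: ref 1 -> HIT, frames=[1,-,-]
Step 2: ref 4 -> FAULT, frames=[1,4,-]
Step 3: ref 4 -> HIT, frames=[1,4,-]
Step 4: ref 4 -> HIT, frames=[1,4,-]
Step 5: ref 3 -> FAULT, frames=[1,4,3]
Step 6: ref 2 -> FAULT, evict 1, frames=[2,4,3]
At step 6: evicted page 1

Answer: 1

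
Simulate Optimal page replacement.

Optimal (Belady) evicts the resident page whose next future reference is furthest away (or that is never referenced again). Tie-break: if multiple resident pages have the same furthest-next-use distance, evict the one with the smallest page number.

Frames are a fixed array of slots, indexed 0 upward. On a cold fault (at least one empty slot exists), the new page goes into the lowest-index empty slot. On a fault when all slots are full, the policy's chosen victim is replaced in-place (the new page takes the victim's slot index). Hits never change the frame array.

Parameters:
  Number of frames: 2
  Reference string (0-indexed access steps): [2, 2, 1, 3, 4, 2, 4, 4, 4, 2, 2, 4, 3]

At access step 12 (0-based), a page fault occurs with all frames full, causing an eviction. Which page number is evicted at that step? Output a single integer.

Answer: 2

Derivation:
Step 0: ref 2 -> FAULT, frames=[2,-]
Step 1: ref 2 -> HIT, frames=[2,-]
Step 2: ref 1 -> FAULT, frames=[2,1]
Step 3: ref 3 -> FAULT, evict 1, frames=[2,3]
Step 4: ref 4 -> FAULT, evict 3, frames=[2,4]
Step 5: ref 2 -> HIT, frames=[2,4]
Step 6: ref 4 -> HIT, frames=[2,4]
Step 7: ref 4 -> HIT, frames=[2,4]
Step 8: ref 4 -> HIT, frames=[2,4]
Step 9: ref 2 -> HIT, frames=[2,4]
Step 10: ref 2 -> HIT, frames=[2,4]
Step 11: ref 4 -> HIT, frames=[2,4]
Step 12: ref 3 -> FAULT, evict 2, frames=[3,4]
At step 12: evicted page 2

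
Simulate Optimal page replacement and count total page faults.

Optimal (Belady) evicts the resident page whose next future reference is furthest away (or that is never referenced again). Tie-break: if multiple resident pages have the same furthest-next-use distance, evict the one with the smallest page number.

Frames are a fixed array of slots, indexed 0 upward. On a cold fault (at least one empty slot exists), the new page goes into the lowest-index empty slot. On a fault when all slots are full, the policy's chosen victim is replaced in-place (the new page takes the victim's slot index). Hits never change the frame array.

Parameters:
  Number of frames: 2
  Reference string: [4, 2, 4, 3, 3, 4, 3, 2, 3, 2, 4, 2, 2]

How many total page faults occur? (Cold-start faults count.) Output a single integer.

Step 0: ref 4 → FAULT, frames=[4,-]
Step 1: ref 2 → FAULT, frames=[4,2]
Step 2: ref 4 → HIT, frames=[4,2]
Step 3: ref 3 → FAULT (evict 2), frames=[4,3]
Step 4: ref 3 → HIT, frames=[4,3]
Step 5: ref 4 → HIT, frames=[4,3]
Step 6: ref 3 → HIT, frames=[4,3]
Step 7: ref 2 → FAULT (evict 4), frames=[2,3]
Step 8: ref 3 → HIT, frames=[2,3]
Step 9: ref 2 → HIT, frames=[2,3]
Step 10: ref 4 → FAULT (evict 3), frames=[2,4]
Step 11: ref 2 → HIT, frames=[2,4]
Step 12: ref 2 → HIT, frames=[2,4]
Total faults: 5

Answer: 5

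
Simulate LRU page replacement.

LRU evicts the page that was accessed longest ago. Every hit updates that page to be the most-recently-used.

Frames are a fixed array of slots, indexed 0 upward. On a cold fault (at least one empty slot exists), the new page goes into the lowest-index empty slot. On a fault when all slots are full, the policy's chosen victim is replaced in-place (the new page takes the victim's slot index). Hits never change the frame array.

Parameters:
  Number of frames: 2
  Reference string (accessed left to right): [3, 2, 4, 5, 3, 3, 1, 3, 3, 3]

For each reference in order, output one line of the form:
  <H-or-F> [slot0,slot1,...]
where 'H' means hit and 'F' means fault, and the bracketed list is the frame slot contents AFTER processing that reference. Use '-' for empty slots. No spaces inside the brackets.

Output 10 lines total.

F [3,-]
F [3,2]
F [4,2]
F [4,5]
F [3,5]
H [3,5]
F [3,1]
H [3,1]
H [3,1]
H [3,1]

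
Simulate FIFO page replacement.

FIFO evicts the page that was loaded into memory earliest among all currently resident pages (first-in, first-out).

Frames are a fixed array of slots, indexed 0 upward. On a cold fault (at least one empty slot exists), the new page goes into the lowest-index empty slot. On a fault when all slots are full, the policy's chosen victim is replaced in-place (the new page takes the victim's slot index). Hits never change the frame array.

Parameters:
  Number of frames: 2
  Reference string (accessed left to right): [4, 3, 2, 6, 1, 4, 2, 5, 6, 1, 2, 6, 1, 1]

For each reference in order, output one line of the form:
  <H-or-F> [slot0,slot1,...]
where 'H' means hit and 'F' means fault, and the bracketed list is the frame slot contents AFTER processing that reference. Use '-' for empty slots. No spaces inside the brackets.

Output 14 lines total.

F [4,-]
F [4,3]
F [2,3]
F [2,6]
F [1,6]
F [1,4]
F [2,4]
F [2,5]
F [6,5]
F [6,1]
F [2,1]
F [2,6]
F [1,6]
H [1,6]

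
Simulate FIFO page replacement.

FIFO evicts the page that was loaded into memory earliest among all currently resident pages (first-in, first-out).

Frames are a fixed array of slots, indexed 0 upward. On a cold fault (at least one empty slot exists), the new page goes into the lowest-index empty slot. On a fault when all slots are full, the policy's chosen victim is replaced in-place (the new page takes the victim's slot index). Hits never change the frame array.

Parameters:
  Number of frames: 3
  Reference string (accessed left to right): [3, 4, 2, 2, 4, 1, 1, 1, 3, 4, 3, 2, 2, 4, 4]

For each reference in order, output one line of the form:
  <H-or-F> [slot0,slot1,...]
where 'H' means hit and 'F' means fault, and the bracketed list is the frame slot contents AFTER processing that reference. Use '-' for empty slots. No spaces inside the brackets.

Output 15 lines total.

F [3,-,-]
F [3,4,-]
F [3,4,2]
H [3,4,2]
H [3,4,2]
F [1,4,2]
H [1,4,2]
H [1,4,2]
F [1,3,2]
F [1,3,4]
H [1,3,4]
F [2,3,4]
H [2,3,4]
H [2,3,4]
H [2,3,4]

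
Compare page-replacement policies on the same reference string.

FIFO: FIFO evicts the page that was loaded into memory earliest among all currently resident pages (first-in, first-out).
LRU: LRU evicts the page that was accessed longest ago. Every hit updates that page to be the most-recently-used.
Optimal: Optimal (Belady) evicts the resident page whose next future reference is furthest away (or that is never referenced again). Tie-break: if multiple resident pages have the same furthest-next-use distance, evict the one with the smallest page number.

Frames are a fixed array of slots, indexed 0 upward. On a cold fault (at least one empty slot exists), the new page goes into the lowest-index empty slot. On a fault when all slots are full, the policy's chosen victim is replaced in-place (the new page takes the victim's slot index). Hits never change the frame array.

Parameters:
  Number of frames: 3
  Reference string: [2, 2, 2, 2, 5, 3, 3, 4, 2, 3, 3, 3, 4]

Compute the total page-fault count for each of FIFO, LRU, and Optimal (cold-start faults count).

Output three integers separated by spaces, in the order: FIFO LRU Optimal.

--- FIFO ---
  step 0: ref 2 -> FAULT, frames=[2,-,-] (faults so far: 1)
  step 1: ref 2 -> HIT, frames=[2,-,-] (faults so far: 1)
  step 2: ref 2 -> HIT, frames=[2,-,-] (faults so far: 1)
  step 3: ref 2 -> HIT, frames=[2,-,-] (faults so far: 1)
  step 4: ref 5 -> FAULT, frames=[2,5,-] (faults so far: 2)
  step 5: ref 3 -> FAULT, frames=[2,5,3] (faults so far: 3)
  step 6: ref 3 -> HIT, frames=[2,5,3] (faults so far: 3)
  step 7: ref 4 -> FAULT, evict 2, frames=[4,5,3] (faults so far: 4)
  step 8: ref 2 -> FAULT, evict 5, frames=[4,2,3] (faults so far: 5)
  step 9: ref 3 -> HIT, frames=[4,2,3] (faults so far: 5)
  step 10: ref 3 -> HIT, frames=[4,2,3] (faults so far: 5)
  step 11: ref 3 -> HIT, frames=[4,2,3] (faults so far: 5)
  step 12: ref 4 -> HIT, frames=[4,2,3] (faults so far: 5)
  FIFO total faults: 5
--- LRU ---
  step 0: ref 2 -> FAULT, frames=[2,-,-] (faults so far: 1)
  step 1: ref 2 -> HIT, frames=[2,-,-] (faults so far: 1)
  step 2: ref 2 -> HIT, frames=[2,-,-] (faults so far: 1)
  step 3: ref 2 -> HIT, frames=[2,-,-] (faults so far: 1)
  step 4: ref 5 -> FAULT, frames=[2,5,-] (faults so far: 2)
  step 5: ref 3 -> FAULT, frames=[2,5,3] (faults so far: 3)
  step 6: ref 3 -> HIT, frames=[2,5,3] (faults so far: 3)
  step 7: ref 4 -> FAULT, evict 2, frames=[4,5,3] (faults so far: 4)
  step 8: ref 2 -> FAULT, evict 5, frames=[4,2,3] (faults so far: 5)
  step 9: ref 3 -> HIT, frames=[4,2,3] (faults so far: 5)
  step 10: ref 3 -> HIT, frames=[4,2,3] (faults so far: 5)
  step 11: ref 3 -> HIT, frames=[4,2,3] (faults so far: 5)
  step 12: ref 4 -> HIT, frames=[4,2,3] (faults so far: 5)
  LRU total faults: 5
--- Optimal ---
  step 0: ref 2 -> FAULT, frames=[2,-,-] (faults so far: 1)
  step 1: ref 2 -> HIT, frames=[2,-,-] (faults so far: 1)
  step 2: ref 2 -> HIT, frames=[2,-,-] (faults so far: 1)
  step 3: ref 2 -> HIT, frames=[2,-,-] (faults so far: 1)
  step 4: ref 5 -> FAULT, frames=[2,5,-] (faults so far: 2)
  step 5: ref 3 -> FAULT, frames=[2,5,3] (faults so far: 3)
  step 6: ref 3 -> HIT, frames=[2,5,3] (faults so far: 3)
  step 7: ref 4 -> FAULT, evict 5, frames=[2,4,3] (faults so far: 4)
  step 8: ref 2 -> HIT, frames=[2,4,3] (faults so far: 4)
  step 9: ref 3 -> HIT, frames=[2,4,3] (faults so far: 4)
  step 10: ref 3 -> HIT, frames=[2,4,3] (faults so far: 4)
  step 11: ref 3 -> HIT, frames=[2,4,3] (faults so far: 4)
  step 12: ref 4 -> HIT, frames=[2,4,3] (faults so far: 4)
  Optimal total faults: 4

Answer: 5 5 4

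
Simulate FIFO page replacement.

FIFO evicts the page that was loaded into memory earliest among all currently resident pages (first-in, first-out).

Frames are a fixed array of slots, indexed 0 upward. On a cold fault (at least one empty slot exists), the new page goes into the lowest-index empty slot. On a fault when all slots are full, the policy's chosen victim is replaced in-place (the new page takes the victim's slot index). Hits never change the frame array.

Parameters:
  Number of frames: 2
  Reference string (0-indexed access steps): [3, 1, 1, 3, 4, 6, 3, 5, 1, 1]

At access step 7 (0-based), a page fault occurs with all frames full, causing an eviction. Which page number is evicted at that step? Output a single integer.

Step 0: ref 3 -> FAULT, frames=[3,-]
Step 1: ref 1 -> FAULT, frames=[3,1]
Step 2: ref 1 -> HIT, frames=[3,1]
Step 3: ref 3 -> HIT, frames=[3,1]
Step 4: ref 4 -> FAULT, evict 3, frames=[4,1]
Step 5: ref 6 -> FAULT, evict 1, frames=[4,6]
Step 6: ref 3 -> FAULT, evict 4, frames=[3,6]
Step 7: ref 5 -> FAULT, evict 6, frames=[3,5]
At step 7: evicted page 6

Answer: 6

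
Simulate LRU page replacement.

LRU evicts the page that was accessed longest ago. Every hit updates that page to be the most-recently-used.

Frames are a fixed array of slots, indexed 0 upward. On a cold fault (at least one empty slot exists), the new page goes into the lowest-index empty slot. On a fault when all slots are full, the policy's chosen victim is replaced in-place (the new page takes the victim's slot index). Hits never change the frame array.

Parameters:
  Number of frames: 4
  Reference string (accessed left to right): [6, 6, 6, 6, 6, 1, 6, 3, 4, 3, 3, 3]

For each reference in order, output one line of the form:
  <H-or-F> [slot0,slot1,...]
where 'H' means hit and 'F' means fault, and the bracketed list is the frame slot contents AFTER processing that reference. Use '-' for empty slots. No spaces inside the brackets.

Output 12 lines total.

F [6,-,-,-]
H [6,-,-,-]
H [6,-,-,-]
H [6,-,-,-]
H [6,-,-,-]
F [6,1,-,-]
H [6,1,-,-]
F [6,1,3,-]
F [6,1,3,4]
H [6,1,3,4]
H [6,1,3,4]
H [6,1,3,4]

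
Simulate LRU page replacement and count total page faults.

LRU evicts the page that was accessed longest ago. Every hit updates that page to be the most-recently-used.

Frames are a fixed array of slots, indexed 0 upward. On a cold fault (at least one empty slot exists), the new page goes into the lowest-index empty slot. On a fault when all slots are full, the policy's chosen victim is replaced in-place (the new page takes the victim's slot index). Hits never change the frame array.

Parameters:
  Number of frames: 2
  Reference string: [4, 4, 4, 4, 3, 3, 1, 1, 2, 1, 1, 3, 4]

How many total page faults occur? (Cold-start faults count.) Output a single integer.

Answer: 6

Derivation:
Step 0: ref 4 → FAULT, frames=[4,-]
Step 1: ref 4 → HIT, frames=[4,-]
Step 2: ref 4 → HIT, frames=[4,-]
Step 3: ref 4 → HIT, frames=[4,-]
Step 4: ref 3 → FAULT, frames=[4,3]
Step 5: ref 3 → HIT, frames=[4,3]
Step 6: ref 1 → FAULT (evict 4), frames=[1,3]
Step 7: ref 1 → HIT, frames=[1,3]
Step 8: ref 2 → FAULT (evict 3), frames=[1,2]
Step 9: ref 1 → HIT, frames=[1,2]
Step 10: ref 1 → HIT, frames=[1,2]
Step 11: ref 3 → FAULT (evict 2), frames=[1,3]
Step 12: ref 4 → FAULT (evict 1), frames=[4,3]
Total faults: 6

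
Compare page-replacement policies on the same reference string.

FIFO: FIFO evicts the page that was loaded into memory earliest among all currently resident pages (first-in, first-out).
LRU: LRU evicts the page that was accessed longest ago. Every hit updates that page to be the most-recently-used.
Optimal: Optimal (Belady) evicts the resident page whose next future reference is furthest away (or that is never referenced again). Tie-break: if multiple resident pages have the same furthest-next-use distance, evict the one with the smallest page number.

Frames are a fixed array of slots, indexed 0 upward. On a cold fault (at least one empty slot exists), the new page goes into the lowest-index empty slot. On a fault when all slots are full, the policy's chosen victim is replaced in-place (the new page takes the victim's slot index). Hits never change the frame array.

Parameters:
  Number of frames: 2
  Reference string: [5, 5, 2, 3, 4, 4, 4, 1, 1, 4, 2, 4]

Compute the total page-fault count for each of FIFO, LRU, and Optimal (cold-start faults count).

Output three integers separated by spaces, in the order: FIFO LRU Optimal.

--- FIFO ---
  step 0: ref 5 -> FAULT, frames=[5,-] (faults so far: 1)
  step 1: ref 5 -> HIT, frames=[5,-] (faults so far: 1)
  step 2: ref 2 -> FAULT, frames=[5,2] (faults so far: 2)
  step 3: ref 3 -> FAULT, evict 5, frames=[3,2] (faults so far: 3)
  step 4: ref 4 -> FAULT, evict 2, frames=[3,4] (faults so far: 4)
  step 5: ref 4 -> HIT, frames=[3,4] (faults so far: 4)
  step 6: ref 4 -> HIT, frames=[3,4] (faults so far: 4)
  step 7: ref 1 -> FAULT, evict 3, frames=[1,4] (faults so far: 5)
  step 8: ref 1 -> HIT, frames=[1,4] (faults so far: 5)
  step 9: ref 4 -> HIT, frames=[1,4] (faults so far: 5)
  step 10: ref 2 -> FAULT, evict 4, frames=[1,2] (faults so far: 6)
  step 11: ref 4 -> FAULT, evict 1, frames=[4,2] (faults so far: 7)
  FIFO total faults: 7
--- LRU ---
  step 0: ref 5 -> FAULT, frames=[5,-] (faults so far: 1)
  step 1: ref 5 -> HIT, frames=[5,-] (faults so far: 1)
  step 2: ref 2 -> FAULT, frames=[5,2] (faults so far: 2)
  step 3: ref 3 -> FAULT, evict 5, frames=[3,2] (faults so far: 3)
  step 4: ref 4 -> FAULT, evict 2, frames=[3,4] (faults so far: 4)
  step 5: ref 4 -> HIT, frames=[3,4] (faults so far: 4)
  step 6: ref 4 -> HIT, frames=[3,4] (faults so far: 4)
  step 7: ref 1 -> FAULT, evict 3, frames=[1,4] (faults so far: 5)
  step 8: ref 1 -> HIT, frames=[1,4] (faults so far: 5)
  step 9: ref 4 -> HIT, frames=[1,4] (faults so far: 5)
  step 10: ref 2 -> FAULT, evict 1, frames=[2,4] (faults so far: 6)
  step 11: ref 4 -> HIT, frames=[2,4] (faults so far: 6)
  LRU total faults: 6
--- Optimal ---
  step 0: ref 5 -> FAULT, frames=[5,-] (faults so far: 1)
  step 1: ref 5 -> HIT, frames=[5,-] (faults so far: 1)
  step 2: ref 2 -> FAULT, frames=[5,2] (faults so far: 2)
  step 3: ref 3 -> FAULT, evict 5, frames=[3,2] (faults so far: 3)
  step 4: ref 4 -> FAULT, evict 3, frames=[4,2] (faults so far: 4)
  step 5: ref 4 -> HIT, frames=[4,2] (faults so far: 4)
  step 6: ref 4 -> HIT, frames=[4,2] (faults so far: 4)
  step 7: ref 1 -> FAULT, evict 2, frames=[4,1] (faults so far: 5)
  step 8: ref 1 -> HIT, frames=[4,1] (faults so far: 5)
  step 9: ref 4 -> HIT, frames=[4,1] (faults so far: 5)
  step 10: ref 2 -> FAULT, evict 1, frames=[4,2] (faults so far: 6)
  step 11: ref 4 -> HIT, frames=[4,2] (faults so far: 6)
  Optimal total faults: 6

Answer: 7 6 6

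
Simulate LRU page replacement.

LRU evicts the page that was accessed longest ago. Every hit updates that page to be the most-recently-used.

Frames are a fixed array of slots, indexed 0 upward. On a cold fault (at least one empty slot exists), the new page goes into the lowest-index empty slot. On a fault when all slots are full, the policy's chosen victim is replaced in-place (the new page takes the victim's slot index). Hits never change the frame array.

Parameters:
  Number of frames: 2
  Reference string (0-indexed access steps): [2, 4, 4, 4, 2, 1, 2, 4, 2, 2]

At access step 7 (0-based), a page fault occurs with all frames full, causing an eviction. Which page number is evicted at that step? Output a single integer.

Step 0: ref 2 -> FAULT, frames=[2,-]
Step 1: ref 4 -> FAULT, frames=[2,4]
Step 2: ref 4 -> HIT, frames=[2,4]
Step 3: ref 4 -> HIT, frames=[2,4]
Step 4: ref 2 -> HIT, frames=[2,4]
Step 5: ref 1 -> FAULT, evict 4, frames=[2,1]
Step 6: ref 2 -> HIT, frames=[2,1]
Step 7: ref 4 -> FAULT, evict 1, frames=[2,4]
At step 7: evicted page 1

Answer: 1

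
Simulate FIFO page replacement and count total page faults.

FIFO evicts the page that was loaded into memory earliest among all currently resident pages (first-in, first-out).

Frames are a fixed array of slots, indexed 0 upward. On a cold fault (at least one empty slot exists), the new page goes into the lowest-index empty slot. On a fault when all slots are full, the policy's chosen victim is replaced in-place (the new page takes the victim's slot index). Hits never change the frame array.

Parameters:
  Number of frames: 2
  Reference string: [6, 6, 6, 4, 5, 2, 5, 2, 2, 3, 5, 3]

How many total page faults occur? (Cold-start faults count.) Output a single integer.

Answer: 6

Derivation:
Step 0: ref 6 → FAULT, frames=[6,-]
Step 1: ref 6 → HIT, frames=[6,-]
Step 2: ref 6 → HIT, frames=[6,-]
Step 3: ref 4 → FAULT, frames=[6,4]
Step 4: ref 5 → FAULT (evict 6), frames=[5,4]
Step 5: ref 2 → FAULT (evict 4), frames=[5,2]
Step 6: ref 5 → HIT, frames=[5,2]
Step 7: ref 2 → HIT, frames=[5,2]
Step 8: ref 2 → HIT, frames=[5,2]
Step 9: ref 3 → FAULT (evict 5), frames=[3,2]
Step 10: ref 5 → FAULT (evict 2), frames=[3,5]
Step 11: ref 3 → HIT, frames=[3,5]
Total faults: 6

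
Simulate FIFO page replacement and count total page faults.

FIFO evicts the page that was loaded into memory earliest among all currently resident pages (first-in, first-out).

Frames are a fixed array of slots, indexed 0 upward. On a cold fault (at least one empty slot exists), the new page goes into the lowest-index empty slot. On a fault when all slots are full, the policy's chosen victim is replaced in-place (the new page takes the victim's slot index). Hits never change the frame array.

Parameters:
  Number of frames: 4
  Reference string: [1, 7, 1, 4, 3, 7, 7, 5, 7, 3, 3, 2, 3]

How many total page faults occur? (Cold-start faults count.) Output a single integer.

Step 0: ref 1 → FAULT, frames=[1,-,-,-]
Step 1: ref 7 → FAULT, frames=[1,7,-,-]
Step 2: ref 1 → HIT, frames=[1,7,-,-]
Step 3: ref 4 → FAULT, frames=[1,7,4,-]
Step 4: ref 3 → FAULT, frames=[1,7,4,3]
Step 5: ref 7 → HIT, frames=[1,7,4,3]
Step 6: ref 7 → HIT, frames=[1,7,4,3]
Step 7: ref 5 → FAULT (evict 1), frames=[5,7,4,3]
Step 8: ref 7 → HIT, frames=[5,7,4,3]
Step 9: ref 3 → HIT, frames=[5,7,4,3]
Step 10: ref 3 → HIT, frames=[5,7,4,3]
Step 11: ref 2 → FAULT (evict 7), frames=[5,2,4,3]
Step 12: ref 3 → HIT, frames=[5,2,4,3]
Total faults: 6

Answer: 6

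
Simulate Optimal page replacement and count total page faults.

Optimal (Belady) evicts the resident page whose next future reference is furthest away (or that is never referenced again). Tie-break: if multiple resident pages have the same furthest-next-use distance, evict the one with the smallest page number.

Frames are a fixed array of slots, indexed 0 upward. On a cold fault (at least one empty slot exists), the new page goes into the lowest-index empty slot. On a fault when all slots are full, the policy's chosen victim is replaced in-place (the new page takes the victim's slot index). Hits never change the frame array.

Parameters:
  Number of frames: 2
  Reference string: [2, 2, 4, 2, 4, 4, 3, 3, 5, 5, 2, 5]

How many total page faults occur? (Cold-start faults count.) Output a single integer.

Step 0: ref 2 → FAULT, frames=[2,-]
Step 1: ref 2 → HIT, frames=[2,-]
Step 2: ref 4 → FAULT, frames=[2,4]
Step 3: ref 2 → HIT, frames=[2,4]
Step 4: ref 4 → HIT, frames=[2,4]
Step 5: ref 4 → HIT, frames=[2,4]
Step 6: ref 3 → FAULT (evict 4), frames=[2,3]
Step 7: ref 3 → HIT, frames=[2,3]
Step 8: ref 5 → FAULT (evict 3), frames=[2,5]
Step 9: ref 5 → HIT, frames=[2,5]
Step 10: ref 2 → HIT, frames=[2,5]
Step 11: ref 5 → HIT, frames=[2,5]
Total faults: 4

Answer: 4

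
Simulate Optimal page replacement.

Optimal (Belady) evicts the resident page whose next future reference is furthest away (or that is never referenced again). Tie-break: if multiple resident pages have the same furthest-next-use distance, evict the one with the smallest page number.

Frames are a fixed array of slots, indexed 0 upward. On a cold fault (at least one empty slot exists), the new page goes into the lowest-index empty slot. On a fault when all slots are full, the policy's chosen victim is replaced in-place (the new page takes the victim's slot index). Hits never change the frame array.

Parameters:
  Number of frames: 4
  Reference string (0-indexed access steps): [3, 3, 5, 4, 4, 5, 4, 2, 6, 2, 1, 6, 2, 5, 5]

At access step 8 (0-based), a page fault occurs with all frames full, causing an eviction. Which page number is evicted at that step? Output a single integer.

Answer: 3

Derivation:
Step 0: ref 3 -> FAULT, frames=[3,-,-,-]
Step 1: ref 3 -> HIT, frames=[3,-,-,-]
Step 2: ref 5 -> FAULT, frames=[3,5,-,-]
Step 3: ref 4 -> FAULT, frames=[3,5,4,-]
Step 4: ref 4 -> HIT, frames=[3,5,4,-]
Step 5: ref 5 -> HIT, frames=[3,5,4,-]
Step 6: ref 4 -> HIT, frames=[3,5,4,-]
Step 7: ref 2 -> FAULT, frames=[3,5,4,2]
Step 8: ref 6 -> FAULT, evict 3, frames=[6,5,4,2]
At step 8: evicted page 3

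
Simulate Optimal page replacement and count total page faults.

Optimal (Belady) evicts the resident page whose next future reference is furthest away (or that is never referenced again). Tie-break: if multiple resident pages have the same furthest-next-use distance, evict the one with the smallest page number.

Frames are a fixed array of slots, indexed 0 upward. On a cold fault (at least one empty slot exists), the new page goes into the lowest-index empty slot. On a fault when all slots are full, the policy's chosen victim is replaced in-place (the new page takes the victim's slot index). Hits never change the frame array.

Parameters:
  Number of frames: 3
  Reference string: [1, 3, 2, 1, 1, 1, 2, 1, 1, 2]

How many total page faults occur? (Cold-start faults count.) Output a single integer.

Answer: 3

Derivation:
Step 0: ref 1 → FAULT, frames=[1,-,-]
Step 1: ref 3 → FAULT, frames=[1,3,-]
Step 2: ref 2 → FAULT, frames=[1,3,2]
Step 3: ref 1 → HIT, frames=[1,3,2]
Step 4: ref 1 → HIT, frames=[1,3,2]
Step 5: ref 1 → HIT, frames=[1,3,2]
Step 6: ref 2 → HIT, frames=[1,3,2]
Step 7: ref 1 → HIT, frames=[1,3,2]
Step 8: ref 1 → HIT, frames=[1,3,2]
Step 9: ref 2 → HIT, frames=[1,3,2]
Total faults: 3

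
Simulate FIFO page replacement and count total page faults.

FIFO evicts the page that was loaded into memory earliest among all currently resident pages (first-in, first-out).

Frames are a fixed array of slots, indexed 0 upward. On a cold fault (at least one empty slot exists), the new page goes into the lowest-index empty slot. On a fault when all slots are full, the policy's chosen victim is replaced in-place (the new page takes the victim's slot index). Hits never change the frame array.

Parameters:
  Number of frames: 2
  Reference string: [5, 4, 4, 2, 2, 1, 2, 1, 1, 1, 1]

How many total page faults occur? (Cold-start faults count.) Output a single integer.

Answer: 4

Derivation:
Step 0: ref 5 → FAULT, frames=[5,-]
Step 1: ref 4 → FAULT, frames=[5,4]
Step 2: ref 4 → HIT, frames=[5,4]
Step 3: ref 2 → FAULT (evict 5), frames=[2,4]
Step 4: ref 2 → HIT, frames=[2,4]
Step 5: ref 1 → FAULT (evict 4), frames=[2,1]
Step 6: ref 2 → HIT, frames=[2,1]
Step 7: ref 1 → HIT, frames=[2,1]
Step 8: ref 1 → HIT, frames=[2,1]
Step 9: ref 1 → HIT, frames=[2,1]
Step 10: ref 1 → HIT, frames=[2,1]
Total faults: 4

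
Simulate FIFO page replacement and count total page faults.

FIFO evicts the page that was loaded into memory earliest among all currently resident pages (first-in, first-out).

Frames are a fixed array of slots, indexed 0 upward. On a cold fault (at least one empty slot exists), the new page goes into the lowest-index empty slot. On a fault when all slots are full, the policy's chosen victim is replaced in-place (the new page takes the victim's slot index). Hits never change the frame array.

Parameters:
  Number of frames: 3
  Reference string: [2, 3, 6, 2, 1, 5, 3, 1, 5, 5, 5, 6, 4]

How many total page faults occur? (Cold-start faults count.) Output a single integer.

Step 0: ref 2 → FAULT, frames=[2,-,-]
Step 1: ref 3 → FAULT, frames=[2,3,-]
Step 2: ref 6 → FAULT, frames=[2,3,6]
Step 3: ref 2 → HIT, frames=[2,3,6]
Step 4: ref 1 → FAULT (evict 2), frames=[1,3,6]
Step 5: ref 5 → FAULT (evict 3), frames=[1,5,6]
Step 6: ref 3 → FAULT (evict 6), frames=[1,5,3]
Step 7: ref 1 → HIT, frames=[1,5,3]
Step 8: ref 5 → HIT, frames=[1,5,3]
Step 9: ref 5 → HIT, frames=[1,5,3]
Step 10: ref 5 → HIT, frames=[1,5,3]
Step 11: ref 6 → FAULT (evict 1), frames=[6,5,3]
Step 12: ref 4 → FAULT (evict 5), frames=[6,4,3]
Total faults: 8

Answer: 8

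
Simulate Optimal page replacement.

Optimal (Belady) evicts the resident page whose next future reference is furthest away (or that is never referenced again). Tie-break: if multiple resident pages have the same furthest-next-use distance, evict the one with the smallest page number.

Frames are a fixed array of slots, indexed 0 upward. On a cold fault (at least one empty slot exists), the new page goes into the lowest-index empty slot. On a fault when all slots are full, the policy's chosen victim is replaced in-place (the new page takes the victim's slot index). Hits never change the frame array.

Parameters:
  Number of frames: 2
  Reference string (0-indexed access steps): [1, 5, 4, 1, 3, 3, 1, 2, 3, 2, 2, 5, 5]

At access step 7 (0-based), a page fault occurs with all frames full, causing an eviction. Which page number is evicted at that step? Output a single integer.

Step 0: ref 1 -> FAULT, frames=[1,-]
Step 1: ref 5 -> FAULT, frames=[1,5]
Step 2: ref 4 -> FAULT, evict 5, frames=[1,4]
Step 3: ref 1 -> HIT, frames=[1,4]
Step 4: ref 3 -> FAULT, evict 4, frames=[1,3]
Step 5: ref 3 -> HIT, frames=[1,3]
Step 6: ref 1 -> HIT, frames=[1,3]
Step 7: ref 2 -> FAULT, evict 1, frames=[2,3]
At step 7: evicted page 1

Answer: 1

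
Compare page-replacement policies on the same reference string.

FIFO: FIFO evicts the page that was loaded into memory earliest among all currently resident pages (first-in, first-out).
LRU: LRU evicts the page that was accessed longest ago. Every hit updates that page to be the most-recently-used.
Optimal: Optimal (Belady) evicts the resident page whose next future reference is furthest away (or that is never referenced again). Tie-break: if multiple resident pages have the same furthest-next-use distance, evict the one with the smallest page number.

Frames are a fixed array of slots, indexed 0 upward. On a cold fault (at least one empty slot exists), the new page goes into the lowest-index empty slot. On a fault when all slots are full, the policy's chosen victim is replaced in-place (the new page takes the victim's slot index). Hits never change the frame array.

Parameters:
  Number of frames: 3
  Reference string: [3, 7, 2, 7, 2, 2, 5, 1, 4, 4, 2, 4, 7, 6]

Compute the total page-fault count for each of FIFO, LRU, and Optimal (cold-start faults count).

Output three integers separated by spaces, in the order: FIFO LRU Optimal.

Answer: 9 9 7

Derivation:
--- FIFO ---
  step 0: ref 3 -> FAULT, frames=[3,-,-] (faults so far: 1)
  step 1: ref 7 -> FAULT, frames=[3,7,-] (faults so far: 2)
  step 2: ref 2 -> FAULT, frames=[3,7,2] (faults so far: 3)
  step 3: ref 7 -> HIT, frames=[3,7,2] (faults so far: 3)
  step 4: ref 2 -> HIT, frames=[3,7,2] (faults so far: 3)
  step 5: ref 2 -> HIT, frames=[3,7,2] (faults so far: 3)
  step 6: ref 5 -> FAULT, evict 3, frames=[5,7,2] (faults so far: 4)
  step 7: ref 1 -> FAULT, evict 7, frames=[5,1,2] (faults so far: 5)
  step 8: ref 4 -> FAULT, evict 2, frames=[5,1,4] (faults so far: 6)
  step 9: ref 4 -> HIT, frames=[5,1,4] (faults so far: 6)
  step 10: ref 2 -> FAULT, evict 5, frames=[2,1,4] (faults so far: 7)
  step 11: ref 4 -> HIT, frames=[2,1,4] (faults so far: 7)
  step 12: ref 7 -> FAULT, evict 1, frames=[2,7,4] (faults so far: 8)
  step 13: ref 6 -> FAULT, evict 4, frames=[2,7,6] (faults so far: 9)
  FIFO total faults: 9
--- LRU ---
  step 0: ref 3 -> FAULT, frames=[3,-,-] (faults so far: 1)
  step 1: ref 7 -> FAULT, frames=[3,7,-] (faults so far: 2)
  step 2: ref 2 -> FAULT, frames=[3,7,2] (faults so far: 3)
  step 3: ref 7 -> HIT, frames=[3,7,2] (faults so far: 3)
  step 4: ref 2 -> HIT, frames=[3,7,2] (faults so far: 3)
  step 5: ref 2 -> HIT, frames=[3,7,2] (faults so far: 3)
  step 6: ref 5 -> FAULT, evict 3, frames=[5,7,2] (faults so far: 4)
  step 7: ref 1 -> FAULT, evict 7, frames=[5,1,2] (faults so far: 5)
  step 8: ref 4 -> FAULT, evict 2, frames=[5,1,4] (faults so far: 6)
  step 9: ref 4 -> HIT, frames=[5,1,4] (faults so far: 6)
  step 10: ref 2 -> FAULT, evict 5, frames=[2,1,4] (faults so far: 7)
  step 11: ref 4 -> HIT, frames=[2,1,4] (faults so far: 7)
  step 12: ref 7 -> FAULT, evict 1, frames=[2,7,4] (faults so far: 8)
  step 13: ref 6 -> FAULT, evict 2, frames=[6,7,4] (faults so far: 9)
  LRU total faults: 9
--- Optimal ---
  step 0: ref 3 -> FAULT, frames=[3,-,-] (faults so far: 1)
  step 1: ref 7 -> FAULT, frames=[3,7,-] (faults so far: 2)
  step 2: ref 2 -> FAULT, frames=[3,7,2] (faults so far: 3)
  step 3: ref 7 -> HIT, frames=[3,7,2] (faults so far: 3)
  step 4: ref 2 -> HIT, frames=[3,7,2] (faults so far: 3)
  step 5: ref 2 -> HIT, frames=[3,7,2] (faults so far: 3)
  step 6: ref 5 -> FAULT, evict 3, frames=[5,7,2] (faults so far: 4)
  step 7: ref 1 -> FAULT, evict 5, frames=[1,7,2] (faults so far: 5)
  step 8: ref 4 -> FAULT, evict 1, frames=[4,7,2] (faults so far: 6)
  step 9: ref 4 -> HIT, frames=[4,7,2] (faults so far: 6)
  step 10: ref 2 -> HIT, frames=[4,7,2] (faults so far: 6)
  step 11: ref 4 -> HIT, frames=[4,7,2] (faults so far: 6)
  step 12: ref 7 -> HIT, frames=[4,7,2] (faults so far: 6)
  step 13: ref 6 -> FAULT, evict 2, frames=[4,7,6] (faults so far: 7)
  Optimal total faults: 7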